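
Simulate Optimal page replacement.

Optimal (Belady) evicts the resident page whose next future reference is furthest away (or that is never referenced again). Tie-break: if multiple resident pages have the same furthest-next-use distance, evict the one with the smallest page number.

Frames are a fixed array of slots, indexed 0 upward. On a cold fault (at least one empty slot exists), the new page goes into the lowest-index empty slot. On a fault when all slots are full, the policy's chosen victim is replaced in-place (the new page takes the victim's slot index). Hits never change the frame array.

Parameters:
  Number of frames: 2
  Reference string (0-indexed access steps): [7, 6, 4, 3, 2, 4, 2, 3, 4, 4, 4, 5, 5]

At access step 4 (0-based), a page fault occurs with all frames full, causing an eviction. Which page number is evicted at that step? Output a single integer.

Step 0: ref 7 -> FAULT, frames=[7,-]
Step 1: ref 6 -> FAULT, frames=[7,6]
Step 2: ref 4 -> FAULT, evict 6, frames=[7,4]
Step 3: ref 3 -> FAULT, evict 7, frames=[3,4]
Step 4: ref 2 -> FAULT, evict 3, frames=[2,4]
At step 4: evicted page 3

Answer: 3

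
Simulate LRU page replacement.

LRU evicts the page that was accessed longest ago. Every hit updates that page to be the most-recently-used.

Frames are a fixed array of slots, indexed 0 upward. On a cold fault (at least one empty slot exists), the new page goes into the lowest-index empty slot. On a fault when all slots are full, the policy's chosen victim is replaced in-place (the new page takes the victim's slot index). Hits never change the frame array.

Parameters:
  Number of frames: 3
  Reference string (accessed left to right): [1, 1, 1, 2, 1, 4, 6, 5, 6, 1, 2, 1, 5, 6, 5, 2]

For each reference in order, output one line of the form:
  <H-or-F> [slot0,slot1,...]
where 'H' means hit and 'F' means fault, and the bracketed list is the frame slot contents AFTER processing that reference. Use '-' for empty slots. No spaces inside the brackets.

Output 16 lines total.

F [1,-,-]
H [1,-,-]
H [1,-,-]
F [1,2,-]
H [1,2,-]
F [1,2,4]
F [1,6,4]
F [5,6,4]
H [5,6,4]
F [5,6,1]
F [2,6,1]
H [2,6,1]
F [2,5,1]
F [6,5,1]
H [6,5,1]
F [6,5,2]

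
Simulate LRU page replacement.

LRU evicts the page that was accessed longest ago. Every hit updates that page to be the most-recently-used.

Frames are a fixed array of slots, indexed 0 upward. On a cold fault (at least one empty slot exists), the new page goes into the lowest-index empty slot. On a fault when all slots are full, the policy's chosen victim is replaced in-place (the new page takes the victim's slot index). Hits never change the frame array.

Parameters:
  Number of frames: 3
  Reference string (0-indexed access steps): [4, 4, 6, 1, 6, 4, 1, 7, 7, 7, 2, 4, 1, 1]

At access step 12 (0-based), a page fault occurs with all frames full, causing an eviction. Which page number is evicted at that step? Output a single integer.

Answer: 7

Derivation:
Step 0: ref 4 -> FAULT, frames=[4,-,-]
Step 1: ref 4 -> HIT, frames=[4,-,-]
Step 2: ref 6 -> FAULT, frames=[4,6,-]
Step 3: ref 1 -> FAULT, frames=[4,6,1]
Step 4: ref 6 -> HIT, frames=[4,6,1]
Step 5: ref 4 -> HIT, frames=[4,6,1]
Step 6: ref 1 -> HIT, frames=[4,6,1]
Step 7: ref 7 -> FAULT, evict 6, frames=[4,7,1]
Step 8: ref 7 -> HIT, frames=[4,7,1]
Step 9: ref 7 -> HIT, frames=[4,7,1]
Step 10: ref 2 -> FAULT, evict 4, frames=[2,7,1]
Step 11: ref 4 -> FAULT, evict 1, frames=[2,7,4]
Step 12: ref 1 -> FAULT, evict 7, frames=[2,1,4]
At step 12: evicted page 7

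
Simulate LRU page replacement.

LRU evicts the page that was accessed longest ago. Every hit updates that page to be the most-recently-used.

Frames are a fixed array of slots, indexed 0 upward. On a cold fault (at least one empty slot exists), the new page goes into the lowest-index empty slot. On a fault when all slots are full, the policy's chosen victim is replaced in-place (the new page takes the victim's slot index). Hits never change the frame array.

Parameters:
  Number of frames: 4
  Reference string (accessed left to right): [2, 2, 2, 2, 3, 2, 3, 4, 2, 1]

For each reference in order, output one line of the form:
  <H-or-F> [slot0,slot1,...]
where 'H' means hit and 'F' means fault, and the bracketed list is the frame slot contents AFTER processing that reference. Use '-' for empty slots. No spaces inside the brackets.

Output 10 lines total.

F [2,-,-,-]
H [2,-,-,-]
H [2,-,-,-]
H [2,-,-,-]
F [2,3,-,-]
H [2,3,-,-]
H [2,3,-,-]
F [2,3,4,-]
H [2,3,4,-]
F [2,3,4,1]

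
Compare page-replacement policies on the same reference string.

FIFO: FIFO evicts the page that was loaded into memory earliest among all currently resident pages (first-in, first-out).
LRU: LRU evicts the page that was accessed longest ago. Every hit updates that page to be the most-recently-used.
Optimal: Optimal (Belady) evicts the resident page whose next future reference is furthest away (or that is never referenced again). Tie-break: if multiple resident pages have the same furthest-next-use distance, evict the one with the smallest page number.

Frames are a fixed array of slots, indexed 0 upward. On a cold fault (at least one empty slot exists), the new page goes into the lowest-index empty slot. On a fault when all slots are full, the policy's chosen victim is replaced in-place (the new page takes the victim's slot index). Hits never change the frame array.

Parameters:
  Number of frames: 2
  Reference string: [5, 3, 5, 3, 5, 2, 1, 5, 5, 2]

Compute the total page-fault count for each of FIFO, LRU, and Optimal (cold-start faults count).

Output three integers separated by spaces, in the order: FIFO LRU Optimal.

--- FIFO ---
  step 0: ref 5 -> FAULT, frames=[5,-] (faults so far: 1)
  step 1: ref 3 -> FAULT, frames=[5,3] (faults so far: 2)
  step 2: ref 5 -> HIT, frames=[5,3] (faults so far: 2)
  step 3: ref 3 -> HIT, frames=[5,3] (faults so far: 2)
  step 4: ref 5 -> HIT, frames=[5,3] (faults so far: 2)
  step 5: ref 2 -> FAULT, evict 5, frames=[2,3] (faults so far: 3)
  step 6: ref 1 -> FAULT, evict 3, frames=[2,1] (faults so far: 4)
  step 7: ref 5 -> FAULT, evict 2, frames=[5,1] (faults so far: 5)
  step 8: ref 5 -> HIT, frames=[5,1] (faults so far: 5)
  step 9: ref 2 -> FAULT, evict 1, frames=[5,2] (faults so far: 6)
  FIFO total faults: 6
--- LRU ---
  step 0: ref 5 -> FAULT, frames=[5,-] (faults so far: 1)
  step 1: ref 3 -> FAULT, frames=[5,3] (faults so far: 2)
  step 2: ref 5 -> HIT, frames=[5,3] (faults so far: 2)
  step 3: ref 3 -> HIT, frames=[5,3] (faults so far: 2)
  step 4: ref 5 -> HIT, frames=[5,3] (faults so far: 2)
  step 5: ref 2 -> FAULT, evict 3, frames=[5,2] (faults so far: 3)
  step 6: ref 1 -> FAULT, evict 5, frames=[1,2] (faults so far: 4)
  step 7: ref 5 -> FAULT, evict 2, frames=[1,5] (faults so far: 5)
  step 8: ref 5 -> HIT, frames=[1,5] (faults so far: 5)
  step 9: ref 2 -> FAULT, evict 1, frames=[2,5] (faults so far: 6)
  LRU total faults: 6
--- Optimal ---
  step 0: ref 5 -> FAULT, frames=[5,-] (faults so far: 1)
  step 1: ref 3 -> FAULT, frames=[5,3] (faults so far: 2)
  step 2: ref 5 -> HIT, frames=[5,3] (faults so far: 2)
  step 3: ref 3 -> HIT, frames=[5,3] (faults so far: 2)
  step 4: ref 5 -> HIT, frames=[5,3] (faults so far: 2)
  step 5: ref 2 -> FAULT, evict 3, frames=[5,2] (faults so far: 3)
  step 6: ref 1 -> FAULT, evict 2, frames=[5,1] (faults so far: 4)
  step 7: ref 5 -> HIT, frames=[5,1] (faults so far: 4)
  step 8: ref 5 -> HIT, frames=[5,1] (faults so far: 4)
  step 9: ref 2 -> FAULT, evict 1, frames=[5,2] (faults so far: 5)
  Optimal total faults: 5

Answer: 6 6 5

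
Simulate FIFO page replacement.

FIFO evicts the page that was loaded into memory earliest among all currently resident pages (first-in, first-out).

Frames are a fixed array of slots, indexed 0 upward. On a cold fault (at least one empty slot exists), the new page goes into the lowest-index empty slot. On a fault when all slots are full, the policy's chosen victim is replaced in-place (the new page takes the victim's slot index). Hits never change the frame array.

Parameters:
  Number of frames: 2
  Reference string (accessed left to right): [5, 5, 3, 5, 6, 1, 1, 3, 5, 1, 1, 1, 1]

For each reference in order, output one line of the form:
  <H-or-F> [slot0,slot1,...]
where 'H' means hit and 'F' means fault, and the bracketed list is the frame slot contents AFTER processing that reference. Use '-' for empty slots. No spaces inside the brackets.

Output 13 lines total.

F [5,-]
H [5,-]
F [5,3]
H [5,3]
F [6,3]
F [6,1]
H [6,1]
F [3,1]
F [3,5]
F [1,5]
H [1,5]
H [1,5]
H [1,5]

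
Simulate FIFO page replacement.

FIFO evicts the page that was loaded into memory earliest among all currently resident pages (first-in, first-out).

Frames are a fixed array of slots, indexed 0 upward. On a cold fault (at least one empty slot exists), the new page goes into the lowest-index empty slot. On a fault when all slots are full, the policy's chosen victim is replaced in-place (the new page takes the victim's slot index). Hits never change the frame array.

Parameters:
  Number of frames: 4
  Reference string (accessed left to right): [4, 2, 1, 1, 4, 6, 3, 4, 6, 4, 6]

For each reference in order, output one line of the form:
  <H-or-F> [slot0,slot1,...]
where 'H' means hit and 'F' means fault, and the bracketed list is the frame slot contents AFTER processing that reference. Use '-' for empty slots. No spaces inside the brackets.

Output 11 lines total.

F [4,-,-,-]
F [4,2,-,-]
F [4,2,1,-]
H [4,2,1,-]
H [4,2,1,-]
F [4,2,1,6]
F [3,2,1,6]
F [3,4,1,6]
H [3,4,1,6]
H [3,4,1,6]
H [3,4,1,6]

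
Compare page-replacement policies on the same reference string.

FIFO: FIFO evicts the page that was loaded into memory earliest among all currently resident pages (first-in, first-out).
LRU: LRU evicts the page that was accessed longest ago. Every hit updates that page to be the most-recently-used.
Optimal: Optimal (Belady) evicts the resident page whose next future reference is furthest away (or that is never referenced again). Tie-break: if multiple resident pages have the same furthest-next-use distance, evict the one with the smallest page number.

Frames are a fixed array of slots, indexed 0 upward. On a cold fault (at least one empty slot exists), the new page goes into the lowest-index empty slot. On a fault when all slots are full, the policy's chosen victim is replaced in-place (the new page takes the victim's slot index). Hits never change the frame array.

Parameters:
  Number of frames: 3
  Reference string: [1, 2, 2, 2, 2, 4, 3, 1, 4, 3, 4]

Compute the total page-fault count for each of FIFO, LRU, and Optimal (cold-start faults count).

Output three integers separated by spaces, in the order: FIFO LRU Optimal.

--- FIFO ---
  step 0: ref 1 -> FAULT, frames=[1,-,-] (faults so far: 1)
  step 1: ref 2 -> FAULT, frames=[1,2,-] (faults so far: 2)
  step 2: ref 2 -> HIT, frames=[1,2,-] (faults so far: 2)
  step 3: ref 2 -> HIT, frames=[1,2,-] (faults so far: 2)
  step 4: ref 2 -> HIT, frames=[1,2,-] (faults so far: 2)
  step 5: ref 4 -> FAULT, frames=[1,2,4] (faults so far: 3)
  step 6: ref 3 -> FAULT, evict 1, frames=[3,2,4] (faults so far: 4)
  step 7: ref 1 -> FAULT, evict 2, frames=[3,1,4] (faults so far: 5)
  step 8: ref 4 -> HIT, frames=[3,1,4] (faults so far: 5)
  step 9: ref 3 -> HIT, frames=[3,1,4] (faults so far: 5)
  step 10: ref 4 -> HIT, frames=[3,1,4] (faults so far: 5)
  FIFO total faults: 5
--- LRU ---
  step 0: ref 1 -> FAULT, frames=[1,-,-] (faults so far: 1)
  step 1: ref 2 -> FAULT, frames=[1,2,-] (faults so far: 2)
  step 2: ref 2 -> HIT, frames=[1,2,-] (faults so far: 2)
  step 3: ref 2 -> HIT, frames=[1,2,-] (faults so far: 2)
  step 4: ref 2 -> HIT, frames=[1,2,-] (faults so far: 2)
  step 5: ref 4 -> FAULT, frames=[1,2,4] (faults so far: 3)
  step 6: ref 3 -> FAULT, evict 1, frames=[3,2,4] (faults so far: 4)
  step 7: ref 1 -> FAULT, evict 2, frames=[3,1,4] (faults so far: 5)
  step 8: ref 4 -> HIT, frames=[3,1,4] (faults so far: 5)
  step 9: ref 3 -> HIT, frames=[3,1,4] (faults so far: 5)
  step 10: ref 4 -> HIT, frames=[3,1,4] (faults so far: 5)
  LRU total faults: 5
--- Optimal ---
  step 0: ref 1 -> FAULT, frames=[1,-,-] (faults so far: 1)
  step 1: ref 2 -> FAULT, frames=[1,2,-] (faults so far: 2)
  step 2: ref 2 -> HIT, frames=[1,2,-] (faults so far: 2)
  step 3: ref 2 -> HIT, frames=[1,2,-] (faults so far: 2)
  step 4: ref 2 -> HIT, frames=[1,2,-] (faults so far: 2)
  step 5: ref 4 -> FAULT, frames=[1,2,4] (faults so far: 3)
  step 6: ref 3 -> FAULT, evict 2, frames=[1,3,4] (faults so far: 4)
  step 7: ref 1 -> HIT, frames=[1,3,4] (faults so far: 4)
  step 8: ref 4 -> HIT, frames=[1,3,4] (faults so far: 4)
  step 9: ref 3 -> HIT, frames=[1,3,4] (faults so far: 4)
  step 10: ref 4 -> HIT, frames=[1,3,4] (faults so far: 4)
  Optimal total faults: 4

Answer: 5 5 4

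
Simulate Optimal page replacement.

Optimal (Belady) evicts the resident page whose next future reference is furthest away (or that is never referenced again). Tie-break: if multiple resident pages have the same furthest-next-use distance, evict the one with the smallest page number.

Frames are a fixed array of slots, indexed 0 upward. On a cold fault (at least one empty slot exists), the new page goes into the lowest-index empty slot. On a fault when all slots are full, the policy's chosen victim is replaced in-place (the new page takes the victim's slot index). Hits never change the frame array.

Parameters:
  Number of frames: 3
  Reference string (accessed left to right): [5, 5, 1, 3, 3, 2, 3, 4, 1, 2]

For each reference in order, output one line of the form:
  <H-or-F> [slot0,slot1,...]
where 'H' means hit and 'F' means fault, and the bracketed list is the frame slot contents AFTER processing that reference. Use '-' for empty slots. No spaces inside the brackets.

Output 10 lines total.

F [5,-,-]
H [5,-,-]
F [5,1,-]
F [5,1,3]
H [5,1,3]
F [2,1,3]
H [2,1,3]
F [2,1,4]
H [2,1,4]
H [2,1,4]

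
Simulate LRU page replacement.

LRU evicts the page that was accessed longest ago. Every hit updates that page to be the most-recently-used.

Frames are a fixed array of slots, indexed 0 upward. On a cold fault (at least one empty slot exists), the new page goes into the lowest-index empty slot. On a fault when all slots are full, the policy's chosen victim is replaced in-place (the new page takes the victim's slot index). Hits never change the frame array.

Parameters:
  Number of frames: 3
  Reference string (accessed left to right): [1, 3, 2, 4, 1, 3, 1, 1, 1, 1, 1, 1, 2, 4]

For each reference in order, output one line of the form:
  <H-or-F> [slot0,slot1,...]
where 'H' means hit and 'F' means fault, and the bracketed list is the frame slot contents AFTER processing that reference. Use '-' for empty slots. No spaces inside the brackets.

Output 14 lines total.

F [1,-,-]
F [1,3,-]
F [1,3,2]
F [4,3,2]
F [4,1,2]
F [4,1,3]
H [4,1,3]
H [4,1,3]
H [4,1,3]
H [4,1,3]
H [4,1,3]
H [4,1,3]
F [2,1,3]
F [2,1,4]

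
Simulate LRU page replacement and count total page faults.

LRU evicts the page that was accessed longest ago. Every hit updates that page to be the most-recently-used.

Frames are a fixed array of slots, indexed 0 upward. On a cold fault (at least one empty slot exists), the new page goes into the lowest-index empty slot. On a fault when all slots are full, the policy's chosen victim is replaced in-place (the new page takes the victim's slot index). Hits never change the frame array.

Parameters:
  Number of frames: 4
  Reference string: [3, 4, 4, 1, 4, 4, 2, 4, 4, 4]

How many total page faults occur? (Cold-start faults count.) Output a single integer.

Step 0: ref 3 → FAULT, frames=[3,-,-,-]
Step 1: ref 4 → FAULT, frames=[3,4,-,-]
Step 2: ref 4 → HIT, frames=[3,4,-,-]
Step 3: ref 1 → FAULT, frames=[3,4,1,-]
Step 4: ref 4 → HIT, frames=[3,4,1,-]
Step 5: ref 4 → HIT, frames=[3,4,1,-]
Step 6: ref 2 → FAULT, frames=[3,4,1,2]
Step 7: ref 4 → HIT, frames=[3,4,1,2]
Step 8: ref 4 → HIT, frames=[3,4,1,2]
Step 9: ref 4 → HIT, frames=[3,4,1,2]
Total faults: 4

Answer: 4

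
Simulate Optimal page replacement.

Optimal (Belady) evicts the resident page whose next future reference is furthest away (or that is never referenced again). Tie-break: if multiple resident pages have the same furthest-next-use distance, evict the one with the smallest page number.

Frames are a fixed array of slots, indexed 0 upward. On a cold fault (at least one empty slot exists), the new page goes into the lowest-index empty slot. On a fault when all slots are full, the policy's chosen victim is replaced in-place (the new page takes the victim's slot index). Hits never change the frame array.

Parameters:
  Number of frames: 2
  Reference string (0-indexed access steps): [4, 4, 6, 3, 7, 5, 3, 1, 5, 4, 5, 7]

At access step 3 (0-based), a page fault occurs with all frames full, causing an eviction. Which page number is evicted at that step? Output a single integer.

Step 0: ref 4 -> FAULT, frames=[4,-]
Step 1: ref 4 -> HIT, frames=[4,-]
Step 2: ref 6 -> FAULT, frames=[4,6]
Step 3: ref 3 -> FAULT, evict 6, frames=[4,3]
At step 3: evicted page 6

Answer: 6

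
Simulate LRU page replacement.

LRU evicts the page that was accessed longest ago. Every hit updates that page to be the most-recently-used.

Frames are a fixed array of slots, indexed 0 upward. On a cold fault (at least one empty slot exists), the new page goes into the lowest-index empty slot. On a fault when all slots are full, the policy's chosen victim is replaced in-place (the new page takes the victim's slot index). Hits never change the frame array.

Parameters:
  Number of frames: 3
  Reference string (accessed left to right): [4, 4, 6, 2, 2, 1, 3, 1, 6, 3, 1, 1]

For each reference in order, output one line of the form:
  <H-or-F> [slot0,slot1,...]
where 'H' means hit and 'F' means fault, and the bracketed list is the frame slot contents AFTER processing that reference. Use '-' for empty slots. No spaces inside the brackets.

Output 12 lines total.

F [4,-,-]
H [4,-,-]
F [4,6,-]
F [4,6,2]
H [4,6,2]
F [1,6,2]
F [1,3,2]
H [1,3,2]
F [1,3,6]
H [1,3,6]
H [1,3,6]
H [1,3,6]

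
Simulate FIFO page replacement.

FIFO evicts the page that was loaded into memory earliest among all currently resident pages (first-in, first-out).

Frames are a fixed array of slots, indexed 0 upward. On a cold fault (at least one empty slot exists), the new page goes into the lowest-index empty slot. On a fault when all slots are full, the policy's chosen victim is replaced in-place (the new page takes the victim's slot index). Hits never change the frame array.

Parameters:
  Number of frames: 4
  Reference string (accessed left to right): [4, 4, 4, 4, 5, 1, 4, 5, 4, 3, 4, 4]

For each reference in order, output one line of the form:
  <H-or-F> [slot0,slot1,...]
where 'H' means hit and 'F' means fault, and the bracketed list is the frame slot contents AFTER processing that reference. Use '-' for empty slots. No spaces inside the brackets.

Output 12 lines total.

F [4,-,-,-]
H [4,-,-,-]
H [4,-,-,-]
H [4,-,-,-]
F [4,5,-,-]
F [4,5,1,-]
H [4,5,1,-]
H [4,5,1,-]
H [4,5,1,-]
F [4,5,1,3]
H [4,5,1,3]
H [4,5,1,3]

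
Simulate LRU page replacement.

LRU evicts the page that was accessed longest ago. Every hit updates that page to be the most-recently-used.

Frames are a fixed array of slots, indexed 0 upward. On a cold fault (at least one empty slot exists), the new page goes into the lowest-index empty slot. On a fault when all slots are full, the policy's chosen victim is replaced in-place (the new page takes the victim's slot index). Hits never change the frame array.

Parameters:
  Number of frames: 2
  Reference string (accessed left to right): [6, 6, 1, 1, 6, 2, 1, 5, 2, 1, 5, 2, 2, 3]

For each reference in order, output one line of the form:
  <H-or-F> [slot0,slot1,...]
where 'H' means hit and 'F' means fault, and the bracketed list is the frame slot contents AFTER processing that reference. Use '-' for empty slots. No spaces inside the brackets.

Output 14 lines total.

F [6,-]
H [6,-]
F [6,1]
H [6,1]
H [6,1]
F [6,2]
F [1,2]
F [1,5]
F [2,5]
F [2,1]
F [5,1]
F [5,2]
H [5,2]
F [3,2]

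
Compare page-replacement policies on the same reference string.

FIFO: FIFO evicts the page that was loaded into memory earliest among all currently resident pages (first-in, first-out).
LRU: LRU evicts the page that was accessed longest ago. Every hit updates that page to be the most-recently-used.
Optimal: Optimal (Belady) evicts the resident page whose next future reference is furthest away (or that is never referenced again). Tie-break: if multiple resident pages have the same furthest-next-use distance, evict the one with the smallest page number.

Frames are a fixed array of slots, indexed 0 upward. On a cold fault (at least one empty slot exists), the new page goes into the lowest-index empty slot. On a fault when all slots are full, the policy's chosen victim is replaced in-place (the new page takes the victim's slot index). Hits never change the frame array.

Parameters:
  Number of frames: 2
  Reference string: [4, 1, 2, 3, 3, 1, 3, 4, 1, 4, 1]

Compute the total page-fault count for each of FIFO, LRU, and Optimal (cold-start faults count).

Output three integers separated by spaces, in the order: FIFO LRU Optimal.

Answer: 6 7 5

Derivation:
--- FIFO ---
  step 0: ref 4 -> FAULT, frames=[4,-] (faults so far: 1)
  step 1: ref 1 -> FAULT, frames=[4,1] (faults so far: 2)
  step 2: ref 2 -> FAULT, evict 4, frames=[2,1] (faults so far: 3)
  step 3: ref 3 -> FAULT, evict 1, frames=[2,3] (faults so far: 4)
  step 4: ref 3 -> HIT, frames=[2,3] (faults so far: 4)
  step 5: ref 1 -> FAULT, evict 2, frames=[1,3] (faults so far: 5)
  step 6: ref 3 -> HIT, frames=[1,3] (faults so far: 5)
  step 7: ref 4 -> FAULT, evict 3, frames=[1,4] (faults so far: 6)
  step 8: ref 1 -> HIT, frames=[1,4] (faults so far: 6)
  step 9: ref 4 -> HIT, frames=[1,4] (faults so far: 6)
  step 10: ref 1 -> HIT, frames=[1,4] (faults so far: 6)
  FIFO total faults: 6
--- LRU ---
  step 0: ref 4 -> FAULT, frames=[4,-] (faults so far: 1)
  step 1: ref 1 -> FAULT, frames=[4,1] (faults so far: 2)
  step 2: ref 2 -> FAULT, evict 4, frames=[2,1] (faults so far: 3)
  step 3: ref 3 -> FAULT, evict 1, frames=[2,3] (faults so far: 4)
  step 4: ref 3 -> HIT, frames=[2,3] (faults so far: 4)
  step 5: ref 1 -> FAULT, evict 2, frames=[1,3] (faults so far: 5)
  step 6: ref 3 -> HIT, frames=[1,3] (faults so far: 5)
  step 7: ref 4 -> FAULT, evict 1, frames=[4,3] (faults so far: 6)
  step 8: ref 1 -> FAULT, evict 3, frames=[4,1] (faults so far: 7)
  step 9: ref 4 -> HIT, frames=[4,1] (faults so far: 7)
  step 10: ref 1 -> HIT, frames=[4,1] (faults so far: 7)
  LRU total faults: 7
--- Optimal ---
  step 0: ref 4 -> FAULT, frames=[4,-] (faults so far: 1)
  step 1: ref 1 -> FAULT, frames=[4,1] (faults so far: 2)
  step 2: ref 2 -> FAULT, evict 4, frames=[2,1] (faults so far: 3)
  step 3: ref 3 -> FAULT, evict 2, frames=[3,1] (faults so far: 4)
  step 4: ref 3 -> HIT, frames=[3,1] (faults so far: 4)
  step 5: ref 1 -> HIT, frames=[3,1] (faults so far: 4)
  step 6: ref 3 -> HIT, frames=[3,1] (faults so far: 4)
  step 7: ref 4 -> FAULT, evict 3, frames=[4,1] (faults so far: 5)
  step 8: ref 1 -> HIT, frames=[4,1] (faults so far: 5)
  step 9: ref 4 -> HIT, frames=[4,1] (faults so far: 5)
  step 10: ref 1 -> HIT, frames=[4,1] (faults so far: 5)
  Optimal total faults: 5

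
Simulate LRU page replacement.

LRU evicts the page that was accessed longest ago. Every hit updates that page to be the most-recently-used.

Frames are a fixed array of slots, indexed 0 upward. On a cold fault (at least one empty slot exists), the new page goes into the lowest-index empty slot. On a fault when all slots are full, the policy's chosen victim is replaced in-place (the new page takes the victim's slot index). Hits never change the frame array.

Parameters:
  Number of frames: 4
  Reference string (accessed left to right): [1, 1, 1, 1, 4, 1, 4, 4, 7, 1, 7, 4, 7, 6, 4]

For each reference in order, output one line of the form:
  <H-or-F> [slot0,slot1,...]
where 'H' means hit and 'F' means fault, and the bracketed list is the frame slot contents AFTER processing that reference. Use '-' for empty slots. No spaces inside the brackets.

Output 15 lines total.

F [1,-,-,-]
H [1,-,-,-]
H [1,-,-,-]
H [1,-,-,-]
F [1,4,-,-]
H [1,4,-,-]
H [1,4,-,-]
H [1,4,-,-]
F [1,4,7,-]
H [1,4,7,-]
H [1,4,7,-]
H [1,4,7,-]
H [1,4,7,-]
F [1,4,7,6]
H [1,4,7,6]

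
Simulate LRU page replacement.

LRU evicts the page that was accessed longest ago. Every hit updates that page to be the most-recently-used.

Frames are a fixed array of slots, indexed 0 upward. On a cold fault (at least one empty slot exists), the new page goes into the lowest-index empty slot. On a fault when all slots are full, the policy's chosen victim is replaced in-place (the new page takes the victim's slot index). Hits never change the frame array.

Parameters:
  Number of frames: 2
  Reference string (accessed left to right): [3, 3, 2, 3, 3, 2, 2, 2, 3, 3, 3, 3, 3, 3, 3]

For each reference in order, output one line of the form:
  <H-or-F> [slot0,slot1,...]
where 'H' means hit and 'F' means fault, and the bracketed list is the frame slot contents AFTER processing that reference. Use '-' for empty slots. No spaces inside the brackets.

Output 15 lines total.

F [3,-]
H [3,-]
F [3,2]
H [3,2]
H [3,2]
H [3,2]
H [3,2]
H [3,2]
H [3,2]
H [3,2]
H [3,2]
H [3,2]
H [3,2]
H [3,2]
H [3,2]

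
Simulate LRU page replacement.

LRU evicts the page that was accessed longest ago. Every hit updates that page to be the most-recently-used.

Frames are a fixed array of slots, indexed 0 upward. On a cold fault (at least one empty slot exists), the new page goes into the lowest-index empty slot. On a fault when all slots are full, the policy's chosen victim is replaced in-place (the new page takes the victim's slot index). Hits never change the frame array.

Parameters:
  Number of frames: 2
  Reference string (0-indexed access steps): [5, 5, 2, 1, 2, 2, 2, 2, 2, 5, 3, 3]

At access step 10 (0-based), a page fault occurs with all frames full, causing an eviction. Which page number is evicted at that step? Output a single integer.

Answer: 2

Derivation:
Step 0: ref 5 -> FAULT, frames=[5,-]
Step 1: ref 5 -> HIT, frames=[5,-]
Step 2: ref 2 -> FAULT, frames=[5,2]
Step 3: ref 1 -> FAULT, evict 5, frames=[1,2]
Step 4: ref 2 -> HIT, frames=[1,2]
Step 5: ref 2 -> HIT, frames=[1,2]
Step 6: ref 2 -> HIT, frames=[1,2]
Step 7: ref 2 -> HIT, frames=[1,2]
Step 8: ref 2 -> HIT, frames=[1,2]
Step 9: ref 5 -> FAULT, evict 1, frames=[5,2]
Step 10: ref 3 -> FAULT, evict 2, frames=[5,3]
At step 10: evicted page 2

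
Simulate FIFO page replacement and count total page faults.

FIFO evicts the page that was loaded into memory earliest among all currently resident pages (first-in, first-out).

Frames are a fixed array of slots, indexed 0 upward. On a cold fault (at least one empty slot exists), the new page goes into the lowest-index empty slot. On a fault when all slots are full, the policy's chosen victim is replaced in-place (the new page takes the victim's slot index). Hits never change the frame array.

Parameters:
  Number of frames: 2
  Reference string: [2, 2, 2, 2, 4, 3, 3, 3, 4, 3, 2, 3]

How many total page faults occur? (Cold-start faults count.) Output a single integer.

Step 0: ref 2 → FAULT, frames=[2,-]
Step 1: ref 2 → HIT, frames=[2,-]
Step 2: ref 2 → HIT, frames=[2,-]
Step 3: ref 2 → HIT, frames=[2,-]
Step 4: ref 4 → FAULT, frames=[2,4]
Step 5: ref 3 → FAULT (evict 2), frames=[3,4]
Step 6: ref 3 → HIT, frames=[3,4]
Step 7: ref 3 → HIT, frames=[3,4]
Step 8: ref 4 → HIT, frames=[3,4]
Step 9: ref 3 → HIT, frames=[3,4]
Step 10: ref 2 → FAULT (evict 4), frames=[3,2]
Step 11: ref 3 → HIT, frames=[3,2]
Total faults: 4

Answer: 4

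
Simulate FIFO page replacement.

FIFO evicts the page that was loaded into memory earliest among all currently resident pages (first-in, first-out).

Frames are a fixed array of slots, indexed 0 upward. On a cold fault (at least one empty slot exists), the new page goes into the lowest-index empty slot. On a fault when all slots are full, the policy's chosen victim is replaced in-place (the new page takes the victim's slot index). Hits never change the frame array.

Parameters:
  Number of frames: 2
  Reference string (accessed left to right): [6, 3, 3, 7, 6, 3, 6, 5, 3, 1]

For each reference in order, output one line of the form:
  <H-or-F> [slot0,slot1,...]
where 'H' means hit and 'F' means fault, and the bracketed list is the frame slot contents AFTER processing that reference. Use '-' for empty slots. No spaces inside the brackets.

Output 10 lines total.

F [6,-]
F [6,3]
H [6,3]
F [7,3]
F [7,6]
F [3,6]
H [3,6]
F [3,5]
H [3,5]
F [1,5]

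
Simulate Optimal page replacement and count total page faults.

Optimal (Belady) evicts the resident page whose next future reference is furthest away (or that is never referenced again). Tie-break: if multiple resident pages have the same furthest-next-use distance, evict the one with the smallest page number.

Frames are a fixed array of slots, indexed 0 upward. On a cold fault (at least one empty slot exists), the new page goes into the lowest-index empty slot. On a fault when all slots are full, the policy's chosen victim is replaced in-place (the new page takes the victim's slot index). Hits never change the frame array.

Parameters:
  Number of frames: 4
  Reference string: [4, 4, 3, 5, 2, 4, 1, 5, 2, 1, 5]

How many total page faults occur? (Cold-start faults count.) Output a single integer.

Step 0: ref 4 → FAULT, frames=[4,-,-,-]
Step 1: ref 4 → HIT, frames=[4,-,-,-]
Step 2: ref 3 → FAULT, frames=[4,3,-,-]
Step 3: ref 5 → FAULT, frames=[4,3,5,-]
Step 4: ref 2 → FAULT, frames=[4,3,5,2]
Step 5: ref 4 → HIT, frames=[4,3,5,2]
Step 6: ref 1 → FAULT (evict 3), frames=[4,1,5,2]
Step 7: ref 5 → HIT, frames=[4,1,5,2]
Step 8: ref 2 → HIT, frames=[4,1,5,2]
Step 9: ref 1 → HIT, frames=[4,1,5,2]
Step 10: ref 5 → HIT, frames=[4,1,5,2]
Total faults: 5

Answer: 5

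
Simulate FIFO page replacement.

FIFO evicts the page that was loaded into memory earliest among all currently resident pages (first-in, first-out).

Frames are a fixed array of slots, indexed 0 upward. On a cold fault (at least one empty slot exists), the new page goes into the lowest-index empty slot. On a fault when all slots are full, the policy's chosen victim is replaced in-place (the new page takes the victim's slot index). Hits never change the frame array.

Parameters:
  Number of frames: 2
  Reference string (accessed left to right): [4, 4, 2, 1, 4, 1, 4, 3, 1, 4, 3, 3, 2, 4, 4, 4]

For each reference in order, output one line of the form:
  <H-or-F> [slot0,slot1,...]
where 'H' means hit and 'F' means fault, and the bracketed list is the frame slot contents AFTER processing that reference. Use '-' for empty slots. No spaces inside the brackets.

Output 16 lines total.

F [4,-]
H [4,-]
F [4,2]
F [1,2]
F [1,4]
H [1,4]
H [1,4]
F [3,4]
F [3,1]
F [4,1]
F [4,3]
H [4,3]
F [2,3]
F [2,4]
H [2,4]
H [2,4]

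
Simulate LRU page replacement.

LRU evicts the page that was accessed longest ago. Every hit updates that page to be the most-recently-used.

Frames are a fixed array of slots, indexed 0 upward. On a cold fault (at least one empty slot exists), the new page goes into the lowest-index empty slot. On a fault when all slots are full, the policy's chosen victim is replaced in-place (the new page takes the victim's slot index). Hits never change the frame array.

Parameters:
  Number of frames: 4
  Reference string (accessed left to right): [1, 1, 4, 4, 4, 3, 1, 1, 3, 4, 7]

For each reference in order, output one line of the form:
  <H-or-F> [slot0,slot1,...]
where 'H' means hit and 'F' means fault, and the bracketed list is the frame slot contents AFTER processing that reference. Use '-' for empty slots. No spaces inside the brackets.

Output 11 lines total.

F [1,-,-,-]
H [1,-,-,-]
F [1,4,-,-]
H [1,4,-,-]
H [1,4,-,-]
F [1,4,3,-]
H [1,4,3,-]
H [1,4,3,-]
H [1,4,3,-]
H [1,4,3,-]
F [1,4,3,7]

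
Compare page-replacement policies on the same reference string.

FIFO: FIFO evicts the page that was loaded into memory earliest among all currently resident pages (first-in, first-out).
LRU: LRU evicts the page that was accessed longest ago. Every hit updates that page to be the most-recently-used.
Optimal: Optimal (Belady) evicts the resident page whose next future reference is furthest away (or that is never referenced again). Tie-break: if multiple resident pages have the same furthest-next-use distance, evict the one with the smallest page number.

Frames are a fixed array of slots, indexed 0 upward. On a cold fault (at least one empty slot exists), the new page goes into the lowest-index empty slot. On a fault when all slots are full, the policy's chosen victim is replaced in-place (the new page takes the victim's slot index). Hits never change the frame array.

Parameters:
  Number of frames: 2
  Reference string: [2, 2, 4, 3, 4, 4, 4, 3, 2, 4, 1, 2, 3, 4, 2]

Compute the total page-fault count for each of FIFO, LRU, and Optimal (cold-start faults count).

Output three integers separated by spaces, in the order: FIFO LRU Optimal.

--- FIFO ---
  step 0: ref 2 -> FAULT, frames=[2,-] (faults so far: 1)
  step 1: ref 2 -> HIT, frames=[2,-] (faults so far: 1)
  step 2: ref 4 -> FAULT, frames=[2,4] (faults so far: 2)
  step 3: ref 3 -> FAULT, evict 2, frames=[3,4] (faults so far: 3)
  step 4: ref 4 -> HIT, frames=[3,4] (faults so far: 3)
  step 5: ref 4 -> HIT, frames=[3,4] (faults so far: 3)
  step 6: ref 4 -> HIT, frames=[3,4] (faults so far: 3)
  step 7: ref 3 -> HIT, frames=[3,4] (faults so far: 3)
  step 8: ref 2 -> FAULT, evict 4, frames=[3,2] (faults so far: 4)
  step 9: ref 4 -> FAULT, evict 3, frames=[4,2] (faults so far: 5)
  step 10: ref 1 -> FAULT, evict 2, frames=[4,1] (faults so far: 6)
  step 11: ref 2 -> FAULT, evict 4, frames=[2,1] (faults so far: 7)
  step 12: ref 3 -> FAULT, evict 1, frames=[2,3] (faults so far: 8)
  step 13: ref 4 -> FAULT, evict 2, frames=[4,3] (faults so far: 9)
  step 14: ref 2 -> FAULT, evict 3, frames=[4,2] (faults so far: 10)
  FIFO total faults: 10
--- LRU ---
  step 0: ref 2 -> FAULT, frames=[2,-] (faults so far: 1)
  step 1: ref 2 -> HIT, frames=[2,-] (faults so far: 1)
  step 2: ref 4 -> FAULT, frames=[2,4] (faults so far: 2)
  step 3: ref 3 -> FAULT, evict 2, frames=[3,4] (faults so far: 3)
  step 4: ref 4 -> HIT, frames=[3,4] (faults so far: 3)
  step 5: ref 4 -> HIT, frames=[3,4] (faults so far: 3)
  step 6: ref 4 -> HIT, frames=[3,4] (faults so far: 3)
  step 7: ref 3 -> HIT, frames=[3,4] (faults so far: 3)
  step 8: ref 2 -> FAULT, evict 4, frames=[3,2] (faults so far: 4)
  step 9: ref 4 -> FAULT, evict 3, frames=[4,2] (faults so far: 5)
  step 10: ref 1 -> FAULT, evict 2, frames=[4,1] (faults so far: 6)
  step 11: ref 2 -> FAULT, evict 4, frames=[2,1] (faults so far: 7)
  step 12: ref 3 -> FAULT, evict 1, frames=[2,3] (faults so far: 8)
  step 13: ref 4 -> FAULT, evict 2, frames=[4,3] (faults so far: 9)
  step 14: ref 2 -> FAULT, evict 3, frames=[4,2] (faults so far: 10)
  LRU total faults: 10
--- Optimal ---
  step 0: ref 2 -> FAULT, frames=[2,-] (faults so far: 1)
  step 1: ref 2 -> HIT, frames=[2,-] (faults so far: 1)
  step 2: ref 4 -> FAULT, frames=[2,4] (faults so far: 2)
  step 3: ref 3 -> FAULT, evict 2, frames=[3,4] (faults so far: 3)
  step 4: ref 4 -> HIT, frames=[3,4] (faults so far: 3)
  step 5: ref 4 -> HIT, frames=[3,4] (faults so far: 3)
  step 6: ref 4 -> HIT, frames=[3,4] (faults so far: 3)
  step 7: ref 3 -> HIT, frames=[3,4] (faults so far: 3)
  step 8: ref 2 -> FAULT, evict 3, frames=[2,4] (faults so far: 4)
  step 9: ref 4 -> HIT, frames=[2,4] (faults so far: 4)
  step 10: ref 1 -> FAULT, evict 4, frames=[2,1] (faults so far: 5)
  step 11: ref 2 -> HIT, frames=[2,1] (faults so far: 5)
  step 12: ref 3 -> FAULT, evict 1, frames=[2,3] (faults so far: 6)
  step 13: ref 4 -> FAULT, evict 3, frames=[2,4] (faults so far: 7)
  step 14: ref 2 -> HIT, frames=[2,4] (faults so far: 7)
  Optimal total faults: 7

Answer: 10 10 7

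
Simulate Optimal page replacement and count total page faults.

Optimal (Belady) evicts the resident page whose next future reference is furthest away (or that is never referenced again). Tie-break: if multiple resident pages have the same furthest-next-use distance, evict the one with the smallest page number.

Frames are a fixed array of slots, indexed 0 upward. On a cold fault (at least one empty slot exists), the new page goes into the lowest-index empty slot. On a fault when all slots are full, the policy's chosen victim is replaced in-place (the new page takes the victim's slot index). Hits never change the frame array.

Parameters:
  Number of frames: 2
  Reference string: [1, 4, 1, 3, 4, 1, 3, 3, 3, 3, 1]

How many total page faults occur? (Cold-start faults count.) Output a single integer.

Step 0: ref 1 → FAULT, frames=[1,-]
Step 1: ref 4 → FAULT, frames=[1,4]
Step 2: ref 1 → HIT, frames=[1,4]
Step 3: ref 3 → FAULT (evict 1), frames=[3,4]
Step 4: ref 4 → HIT, frames=[3,4]
Step 5: ref 1 → FAULT (evict 4), frames=[3,1]
Step 6: ref 3 → HIT, frames=[3,1]
Step 7: ref 3 → HIT, frames=[3,1]
Step 8: ref 3 → HIT, frames=[3,1]
Step 9: ref 3 → HIT, frames=[3,1]
Step 10: ref 1 → HIT, frames=[3,1]
Total faults: 4

Answer: 4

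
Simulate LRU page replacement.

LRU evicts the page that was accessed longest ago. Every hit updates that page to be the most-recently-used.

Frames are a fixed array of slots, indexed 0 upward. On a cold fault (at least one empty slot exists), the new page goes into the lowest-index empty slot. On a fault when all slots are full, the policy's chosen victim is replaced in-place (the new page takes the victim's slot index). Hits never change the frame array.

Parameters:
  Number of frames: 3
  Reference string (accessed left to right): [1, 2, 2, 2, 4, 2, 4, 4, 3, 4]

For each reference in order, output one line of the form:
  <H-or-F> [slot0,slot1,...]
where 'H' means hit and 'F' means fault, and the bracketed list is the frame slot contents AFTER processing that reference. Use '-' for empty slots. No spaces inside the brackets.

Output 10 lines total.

F [1,-,-]
F [1,2,-]
H [1,2,-]
H [1,2,-]
F [1,2,4]
H [1,2,4]
H [1,2,4]
H [1,2,4]
F [3,2,4]
H [3,2,4]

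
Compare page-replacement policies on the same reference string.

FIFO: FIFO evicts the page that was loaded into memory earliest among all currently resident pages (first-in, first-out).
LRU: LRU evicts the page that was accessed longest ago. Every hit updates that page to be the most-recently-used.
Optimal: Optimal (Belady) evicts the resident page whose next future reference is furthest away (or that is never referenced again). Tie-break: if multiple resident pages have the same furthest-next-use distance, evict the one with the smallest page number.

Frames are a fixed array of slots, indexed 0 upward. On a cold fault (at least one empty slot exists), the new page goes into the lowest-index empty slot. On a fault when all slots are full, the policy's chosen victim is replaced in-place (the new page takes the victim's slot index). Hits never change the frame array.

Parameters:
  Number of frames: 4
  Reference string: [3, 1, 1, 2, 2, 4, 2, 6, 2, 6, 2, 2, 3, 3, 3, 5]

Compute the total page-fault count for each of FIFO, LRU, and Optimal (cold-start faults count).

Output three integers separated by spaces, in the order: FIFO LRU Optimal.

--- FIFO ---
  step 0: ref 3 -> FAULT, frames=[3,-,-,-] (faults so far: 1)
  step 1: ref 1 -> FAULT, frames=[3,1,-,-] (faults so far: 2)
  step 2: ref 1 -> HIT, frames=[3,1,-,-] (faults so far: 2)
  step 3: ref 2 -> FAULT, frames=[3,1,2,-] (faults so far: 3)
  step 4: ref 2 -> HIT, frames=[3,1,2,-] (faults so far: 3)
  step 5: ref 4 -> FAULT, frames=[3,1,2,4] (faults so far: 4)
  step 6: ref 2 -> HIT, frames=[3,1,2,4] (faults so far: 4)
  step 7: ref 6 -> FAULT, evict 3, frames=[6,1,2,4] (faults so far: 5)
  step 8: ref 2 -> HIT, frames=[6,1,2,4] (faults so far: 5)
  step 9: ref 6 -> HIT, frames=[6,1,2,4] (faults so far: 5)
  step 10: ref 2 -> HIT, frames=[6,1,2,4] (faults so far: 5)
  step 11: ref 2 -> HIT, frames=[6,1,2,4] (faults so far: 5)
  step 12: ref 3 -> FAULT, evict 1, frames=[6,3,2,4] (faults so far: 6)
  step 13: ref 3 -> HIT, frames=[6,3,2,4] (faults so far: 6)
  step 14: ref 3 -> HIT, frames=[6,3,2,4] (faults so far: 6)
  step 15: ref 5 -> FAULT, evict 2, frames=[6,3,5,4] (faults so far: 7)
  FIFO total faults: 7
--- LRU ---
  step 0: ref 3 -> FAULT, frames=[3,-,-,-] (faults so far: 1)
  step 1: ref 1 -> FAULT, frames=[3,1,-,-] (faults so far: 2)
  step 2: ref 1 -> HIT, frames=[3,1,-,-] (faults so far: 2)
  step 3: ref 2 -> FAULT, frames=[3,1,2,-] (faults so far: 3)
  step 4: ref 2 -> HIT, frames=[3,1,2,-] (faults so far: 3)
  step 5: ref 4 -> FAULT, frames=[3,1,2,4] (faults so far: 4)
  step 6: ref 2 -> HIT, frames=[3,1,2,4] (faults so far: 4)
  step 7: ref 6 -> FAULT, evict 3, frames=[6,1,2,4] (faults so far: 5)
  step 8: ref 2 -> HIT, frames=[6,1,2,4] (faults so far: 5)
  step 9: ref 6 -> HIT, frames=[6,1,2,4] (faults so far: 5)
  step 10: ref 2 -> HIT, frames=[6,1,2,4] (faults so far: 5)
  step 11: ref 2 -> HIT, frames=[6,1,2,4] (faults so far: 5)
  step 12: ref 3 -> FAULT, evict 1, frames=[6,3,2,4] (faults so far: 6)
  step 13: ref 3 -> HIT, frames=[6,3,2,4] (faults so far: 6)
  step 14: ref 3 -> HIT, frames=[6,3,2,4] (faults so far: 6)
  step 15: ref 5 -> FAULT, evict 4, frames=[6,3,2,5] (faults so far: 7)
  LRU total faults: 7
--- Optimal ---
  step 0: ref 3 -> FAULT, frames=[3,-,-,-] (faults so far: 1)
  step 1: ref 1 -> FAULT, frames=[3,1,-,-] (faults so far: 2)
  step 2: ref 1 -> HIT, frames=[3,1,-,-] (faults so far: 2)
  step 3: ref 2 -> FAULT, frames=[3,1,2,-] (faults so far: 3)
  step 4: ref 2 -> HIT, frames=[3,1,2,-] (faults so far: 3)
  step 5: ref 4 -> FAULT, frames=[3,1,2,4] (faults so far: 4)
  step 6: ref 2 -> HIT, frames=[3,1,2,4] (faults so far: 4)
  step 7: ref 6 -> FAULT, evict 1, frames=[3,6,2,4] (faults so far: 5)
  step 8: ref 2 -> HIT, frames=[3,6,2,4] (faults so far: 5)
  step 9: ref 6 -> HIT, frames=[3,6,2,4] (faults so far: 5)
  step 10: ref 2 -> HIT, frames=[3,6,2,4] (faults so far: 5)
  step 11: ref 2 -> HIT, frames=[3,6,2,4] (faults so far: 5)
  step 12: ref 3 -> HIT, frames=[3,6,2,4] (faults so far: 5)
  step 13: ref 3 -> HIT, frames=[3,6,2,4] (faults so far: 5)
  step 14: ref 3 -> HIT, frames=[3,6,2,4] (faults so far: 5)
  step 15: ref 5 -> FAULT, evict 2, frames=[3,6,5,4] (faults so far: 6)
  Optimal total faults: 6

Answer: 7 7 6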